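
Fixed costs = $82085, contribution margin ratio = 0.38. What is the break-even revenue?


Formula: BER = Fixed Costs / Contribution Margin Ratio
BER = $82085 / 0.38
BER = $216013.16 (to the nearest cent)

$216013.16


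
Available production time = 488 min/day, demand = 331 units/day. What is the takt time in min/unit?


Formula: Takt Time = Available Production Time / Customer Demand
Takt = 488 min/day / 331 units/day
Takt = 1.47 min/unit

1.47 min/unit


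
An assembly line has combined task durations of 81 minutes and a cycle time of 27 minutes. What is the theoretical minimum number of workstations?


Formula: N_min = ceil(Sum of Task Times / Cycle Time)
N_min = ceil(81 min / 27 min) = ceil(3.0)
N_min = 3 stations

3


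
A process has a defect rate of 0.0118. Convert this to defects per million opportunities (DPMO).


DPMO = defect_rate * 1000000 = 0.0118 * 1000000

11800


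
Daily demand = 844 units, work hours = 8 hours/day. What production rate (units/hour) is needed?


Formula: Production Rate = Daily Demand / Available Hours
Rate = 844 units/day / 8 hours/day
Rate = 105.5 units/hour

105.5 units/hour


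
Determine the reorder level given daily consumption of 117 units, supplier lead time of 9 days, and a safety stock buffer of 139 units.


Formula: ROP = (Daily Demand * Lead Time) + Safety Stock
Demand during lead time = 117 * 9 = 1053 units
ROP = 1053 + 139 = 1192 units

1192 units


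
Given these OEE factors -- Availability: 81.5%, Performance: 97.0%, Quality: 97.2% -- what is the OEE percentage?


Formula: OEE = Availability * Performance * Quality / 10000
A * P = 81.5% * 97.0% / 100 = 79.06%
OEE = 79.06% * 97.2% / 100 = 76.8%

76.8%


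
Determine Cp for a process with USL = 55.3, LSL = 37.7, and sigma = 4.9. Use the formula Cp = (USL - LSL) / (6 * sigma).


Cp = (55.3 - 37.7) / (6 * 4.9)

0.6


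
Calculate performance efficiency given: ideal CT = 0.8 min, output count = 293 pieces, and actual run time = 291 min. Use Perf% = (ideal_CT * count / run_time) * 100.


Formula: Performance = (Ideal CT * Total Count) / Run Time * 100
Ideal output time = 0.8 * 293 = 234.4 min
Performance = 234.4 / 291 * 100 = 80.5%

80.5%


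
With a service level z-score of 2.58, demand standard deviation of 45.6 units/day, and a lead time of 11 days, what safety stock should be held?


Formula: SS = z * sigma_d * sqrt(LT)
sqrt(LT) = sqrt(11) = 3.3166
SS = 2.58 * 45.6 * 3.3166
SS = 390.2 units

390.2 units


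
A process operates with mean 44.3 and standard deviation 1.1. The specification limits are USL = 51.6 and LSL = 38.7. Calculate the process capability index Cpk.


Cpu = (51.6 - 44.3) / (3 * 1.1) = 2.21
Cpl = (44.3 - 38.7) / (3 * 1.1) = 1.7
Cpk = min(2.21, 1.7) = 1.7

1.7


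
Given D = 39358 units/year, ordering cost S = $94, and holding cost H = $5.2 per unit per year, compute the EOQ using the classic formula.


Formula: EOQ = sqrt(2 * D * S / H)
Numerator: 2 * 39358 * 94 = 7399304
2DS/H = 7399304 / 5.2 = 1422943.1
EOQ = sqrt(1422943.1) = 1192.9 units

1192.9 units


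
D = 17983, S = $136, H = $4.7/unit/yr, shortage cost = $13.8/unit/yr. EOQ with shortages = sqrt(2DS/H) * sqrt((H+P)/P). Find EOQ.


Formula: EOQ* = sqrt(2DS/H) * sqrt((H+P)/P)
Base EOQ = sqrt(2*17983*136/4.7) = 1020.16 units
Correction = sqrt((4.7+13.8)/13.8) = 1.15783
EOQ* = 1020.16 * 1.15783 = 1181.2 units

1181.2 units


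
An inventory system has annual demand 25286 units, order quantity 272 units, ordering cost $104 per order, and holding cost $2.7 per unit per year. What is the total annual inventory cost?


TC = 25286/272 * 104 + 272/2 * 2.7

$10035.38


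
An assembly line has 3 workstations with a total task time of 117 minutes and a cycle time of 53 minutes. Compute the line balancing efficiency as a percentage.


Formula: Efficiency = Sum of Task Times / (N_stations * CT) * 100
Total station capacity = 3 stations * 53 min = 159 min
Efficiency = 117 / 159 * 100 = 73.6%

73.6%


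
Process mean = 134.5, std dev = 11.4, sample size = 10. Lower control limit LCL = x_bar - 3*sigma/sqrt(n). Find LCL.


LCL = 134.5 - 3 * 11.4 / sqrt(10)

123.69


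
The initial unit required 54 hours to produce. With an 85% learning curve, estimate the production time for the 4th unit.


Formula: T_n = T_1 * (learning_rate)^(log2(n)) where learning_rate = rate/100
Doublings = log2(4) = 2
T_n = 54 * 0.85^2
T_n = 54 * 0.7225 = 39.0 hours

39.0 hours


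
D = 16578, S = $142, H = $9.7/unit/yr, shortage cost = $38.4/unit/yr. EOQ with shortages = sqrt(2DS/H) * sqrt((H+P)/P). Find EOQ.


Formula: EOQ* = sqrt(2DS/H) * sqrt((H+P)/P)
Base EOQ = sqrt(2*16578*142/9.7) = 696.69 units
Correction = sqrt((9.7+38.4)/38.4) = 1.1192
EOQ* = 696.69 * 1.1192 = 779.7 units

779.7 units


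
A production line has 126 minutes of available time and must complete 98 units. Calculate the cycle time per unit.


Formula: CT = Available Time / Number of Units
CT = 126 min / 98 units
CT = 1.29 min/unit

1.29 min/unit


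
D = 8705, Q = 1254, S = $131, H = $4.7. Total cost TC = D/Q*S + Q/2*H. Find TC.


TC = 8705/1254 * 131 + 1254/2 * 4.7

$3856.27


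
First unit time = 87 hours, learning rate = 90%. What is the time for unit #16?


Formula: T_n = T_1 * (learning_rate)^(log2(n)) where learning_rate = rate/100
Doublings = log2(16) = 4
T_n = 87 * 0.9^4
T_n = 87 * 0.6561 = 57.1 hours

57.1 hours


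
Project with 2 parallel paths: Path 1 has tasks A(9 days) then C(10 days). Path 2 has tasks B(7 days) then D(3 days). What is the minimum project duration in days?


Path 1 = 9 + 10 = 19 days
Path 2 = 7 + 3 = 10 days
Duration = max(19, 10) = 19 days

19 days


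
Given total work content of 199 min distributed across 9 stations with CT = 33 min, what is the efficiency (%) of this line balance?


Formula: Efficiency = Sum of Task Times / (N_stations * CT) * 100
Total station capacity = 9 stations * 33 min = 297 min
Efficiency = 199 / 297 * 100 = 67.0%

67.0%


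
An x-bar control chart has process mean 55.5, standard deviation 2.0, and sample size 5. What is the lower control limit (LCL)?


LCL = 55.5 - 3 * 2.0 / sqrt(5)

52.82


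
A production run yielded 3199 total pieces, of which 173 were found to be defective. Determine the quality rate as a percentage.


Formula: Quality Rate = Good Pieces / Total Pieces * 100
Good pieces = 3199 - 173 = 3026
QR = 3026 / 3199 * 100 = 94.6%

94.6%


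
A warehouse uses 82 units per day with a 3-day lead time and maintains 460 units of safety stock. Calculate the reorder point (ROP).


Formula: ROP = (Daily Demand * Lead Time) + Safety Stock
Demand during lead time = 82 * 3 = 246 units
ROP = 246 + 460 = 706 units

706 units


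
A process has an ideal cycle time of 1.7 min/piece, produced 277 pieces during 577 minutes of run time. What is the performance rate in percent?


Formula: Performance = (Ideal CT * Total Count) / Run Time * 100
Ideal output time = 1.7 * 277 = 470.9 min
Performance = 470.9 / 577 * 100 = 81.6%

81.6%


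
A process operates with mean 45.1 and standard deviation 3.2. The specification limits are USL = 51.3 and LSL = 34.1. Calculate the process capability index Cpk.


Cpu = (51.3 - 45.1) / (3 * 3.2) = 0.65
Cpl = (45.1 - 34.1) / (3 * 3.2) = 1.15
Cpk = min(0.65, 1.15) = 0.65

0.65


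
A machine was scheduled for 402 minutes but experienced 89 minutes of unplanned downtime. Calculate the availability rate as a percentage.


Formula: Availability = (Planned Time - Downtime) / Planned Time * 100
Uptime = 402 - 89 = 313 min
Availability = 313 / 402 * 100 = 77.9%

77.9%


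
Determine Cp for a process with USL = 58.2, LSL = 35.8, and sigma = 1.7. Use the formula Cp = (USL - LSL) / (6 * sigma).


Cp = (58.2 - 35.8) / (6 * 1.7)

2.2


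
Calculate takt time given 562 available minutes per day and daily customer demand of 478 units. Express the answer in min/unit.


Formula: Takt Time = Available Production Time / Customer Demand
Takt = 562 min/day / 478 units/day
Takt = 1.18 min/unit

1.18 min/unit


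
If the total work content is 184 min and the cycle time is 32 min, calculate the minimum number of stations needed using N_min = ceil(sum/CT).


Formula: N_min = ceil(Sum of Task Times / Cycle Time)
N_min = ceil(184 min / 32 min) = ceil(5.75)
N_min = 6 stations

6


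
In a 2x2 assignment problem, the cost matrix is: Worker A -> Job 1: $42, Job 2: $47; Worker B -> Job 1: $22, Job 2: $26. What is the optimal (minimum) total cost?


Option 1: A->1 + B->2 = $42 + $26 = $68
Option 2: A->2 + B->1 = $47 + $22 = $69
Min cost = min($68, $69) = $68

$68


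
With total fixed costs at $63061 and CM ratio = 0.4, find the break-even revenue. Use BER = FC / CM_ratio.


Formula: BER = Fixed Costs / Contribution Margin Ratio
BER = $63061 / 0.4
BER = $157652.50 (to the nearest cent)

$157652.50


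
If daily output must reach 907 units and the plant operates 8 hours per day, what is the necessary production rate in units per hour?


Formula: Production Rate = Daily Demand / Available Hours
Rate = 907 units/day / 8 hours/day
Rate = 113.4 units/hour

113.4 units/hour


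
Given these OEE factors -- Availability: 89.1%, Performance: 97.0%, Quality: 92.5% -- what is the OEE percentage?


Formula: OEE = Availability * Performance * Quality / 10000
A * P = 89.1% * 97.0% / 100 = 86.43%
OEE = 86.43% * 92.5% / 100 = 79.9%

79.9%


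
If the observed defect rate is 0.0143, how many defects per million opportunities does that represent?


DPMO = defect_rate * 1000000 = 0.0143 * 1000000

14300


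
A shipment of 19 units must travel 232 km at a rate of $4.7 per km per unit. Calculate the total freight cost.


TC = dist * cost * units = 232 * 4.7 * 19 = $20717.60

$20717.60


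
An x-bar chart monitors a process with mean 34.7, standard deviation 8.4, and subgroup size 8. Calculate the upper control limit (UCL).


UCL = 34.7 + 3 * 8.4 / sqrt(8)

43.61


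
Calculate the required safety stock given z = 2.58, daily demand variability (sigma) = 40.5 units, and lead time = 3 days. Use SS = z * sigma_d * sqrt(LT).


Formula: SS = z * sigma_d * sqrt(LT)
sqrt(LT) = sqrt(3) = 1.7321
SS = 2.58 * 40.5 * 1.7321
SS = 181.0 units

181.0 units


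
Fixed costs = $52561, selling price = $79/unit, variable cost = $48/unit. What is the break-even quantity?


Formula: BEQ = Fixed Costs / (Price - Variable Cost)
Contribution margin = $79 - $48 = $31/unit
BEQ = ceil($52561 / $31/unit) = ceil(1695.52) = 1696 units

1696 units


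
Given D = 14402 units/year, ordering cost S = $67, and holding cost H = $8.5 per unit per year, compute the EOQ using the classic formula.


Formula: EOQ = sqrt(2 * D * S / H)
Numerator: 2 * 14402 * 67 = 1929868
2DS/H = 1929868 / 8.5 = 227043.3
EOQ = sqrt(227043.3) = 476.5 units

476.5 units


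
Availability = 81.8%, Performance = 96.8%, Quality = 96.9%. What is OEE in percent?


Formula: OEE = Availability * Performance * Quality / 10000
A * P = 81.8% * 96.8% / 100 = 79.18%
OEE = 79.18% * 96.9% / 100 = 76.7%

76.7%


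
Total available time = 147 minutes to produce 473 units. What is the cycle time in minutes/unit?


Formula: CT = Available Time / Number of Units
CT = 147 min / 473 units
CT = 0.31 min/unit

0.31 min/unit


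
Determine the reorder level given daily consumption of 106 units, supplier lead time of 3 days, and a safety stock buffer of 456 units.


Formula: ROP = (Daily Demand * Lead Time) + Safety Stock
Demand during lead time = 106 * 3 = 318 units
ROP = 318 + 456 = 774 units

774 units


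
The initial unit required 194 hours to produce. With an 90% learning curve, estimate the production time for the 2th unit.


Formula: T_n = T_1 * (learning_rate)^(log2(n)) where learning_rate = rate/100
Doublings = log2(2) = 1
T_n = 194 * 0.9^1
T_n = 194 * 0.9 = 174.6 hours

174.6 hours


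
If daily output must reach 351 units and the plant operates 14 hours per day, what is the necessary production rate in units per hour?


Formula: Production Rate = Daily Demand / Available Hours
Rate = 351 units/day / 14 hours/day
Rate = 25.1 units/hour

25.1 units/hour


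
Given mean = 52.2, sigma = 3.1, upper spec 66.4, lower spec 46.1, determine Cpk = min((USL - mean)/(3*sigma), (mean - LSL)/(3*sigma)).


Cpu = (66.4 - 52.2) / (3 * 3.1) = 1.53
Cpl = (52.2 - 46.1) / (3 * 3.1) = 0.66
Cpk = min(1.53, 0.66) = 0.66

0.66


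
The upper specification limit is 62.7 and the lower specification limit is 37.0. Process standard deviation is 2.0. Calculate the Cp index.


Cp = (62.7 - 37.0) / (6 * 2.0)

2.14


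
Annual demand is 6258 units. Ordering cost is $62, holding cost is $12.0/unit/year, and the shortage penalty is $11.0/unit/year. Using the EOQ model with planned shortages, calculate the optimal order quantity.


Formula: EOQ* = sqrt(2DS/H) * sqrt((H+P)/P)
Base EOQ = sqrt(2*6258*62/12.0) = 254.3 units
Correction = sqrt((12.0+11.0)/11.0) = 1.446
EOQ* = 254.3 * 1.446 = 367.7 units

367.7 units


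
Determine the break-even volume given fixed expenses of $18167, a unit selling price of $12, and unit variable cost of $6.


Formula: BEQ = Fixed Costs / (Price - Variable Cost)
Contribution margin = $12 - $6 = $6/unit
BEQ = ceil($18167 / $6/unit) = ceil(3027.83) = 3028 units

3028 units


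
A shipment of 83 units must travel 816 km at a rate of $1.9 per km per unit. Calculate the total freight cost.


TC = dist * cost * units = 816 * 1.9 * 83 = $128683.20

$128683.20


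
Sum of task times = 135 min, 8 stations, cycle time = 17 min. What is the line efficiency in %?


Formula: Efficiency = Sum of Task Times / (N_stations * CT) * 100
Total station capacity = 8 stations * 17 min = 136 min
Efficiency = 135 / 136 * 100 = 99.3%

99.3%


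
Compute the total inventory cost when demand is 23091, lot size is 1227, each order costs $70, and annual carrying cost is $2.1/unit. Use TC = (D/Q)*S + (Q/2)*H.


TC = 23091/1227 * 70 + 1227/2 * 2.1

$2605.68


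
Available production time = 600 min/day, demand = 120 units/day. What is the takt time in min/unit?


Formula: Takt Time = Available Production Time / Customer Demand
Takt = 600 min/day / 120 units/day
Takt = 5.0 min/unit

5.0 min/unit


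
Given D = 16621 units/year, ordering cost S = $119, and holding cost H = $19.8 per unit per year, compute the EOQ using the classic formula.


Formula: EOQ = sqrt(2 * D * S / H)
Numerator: 2 * 16621 * 119 = 3955798
2DS/H = 3955798 / 19.8 = 199787.8
EOQ = sqrt(199787.8) = 447.0 units

447.0 units


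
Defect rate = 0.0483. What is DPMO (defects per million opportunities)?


DPMO = defect_rate * 1000000 = 0.0483 * 1000000

48300


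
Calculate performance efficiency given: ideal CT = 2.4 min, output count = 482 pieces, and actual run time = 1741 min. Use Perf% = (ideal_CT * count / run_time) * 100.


Formula: Performance = (Ideal CT * Total Count) / Run Time * 100
Ideal output time = 2.4 * 482 = 1156.8 min
Performance = 1156.8 / 1741 * 100 = 66.4%

66.4%


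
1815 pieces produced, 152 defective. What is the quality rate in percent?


Formula: Quality Rate = Good Pieces / Total Pieces * 100
Good pieces = 1815 - 152 = 1663
QR = 1663 / 1815 * 100 = 91.6%

91.6%


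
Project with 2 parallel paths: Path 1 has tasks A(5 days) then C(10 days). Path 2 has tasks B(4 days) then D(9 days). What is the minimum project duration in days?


Path 1 = 5 + 10 = 15 days
Path 2 = 4 + 9 = 13 days
Duration = max(15, 13) = 15 days

15 days


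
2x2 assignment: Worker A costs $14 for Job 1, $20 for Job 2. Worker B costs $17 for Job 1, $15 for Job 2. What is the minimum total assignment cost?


Option 1: A->1 + B->2 = $14 + $15 = $29
Option 2: A->2 + B->1 = $20 + $17 = $37
Min cost = min($29, $37) = $29

$29


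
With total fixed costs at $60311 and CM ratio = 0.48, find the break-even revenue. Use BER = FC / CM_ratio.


Formula: BER = Fixed Costs / Contribution Margin Ratio
BER = $60311 / 0.48
BER = $125647.92 (to the nearest cent)

$125647.92


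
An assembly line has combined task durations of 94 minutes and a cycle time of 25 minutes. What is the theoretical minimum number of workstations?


Formula: N_min = ceil(Sum of Task Times / Cycle Time)
N_min = ceil(94 min / 25 min) = ceil(3.76)
N_min = 4 stations

4


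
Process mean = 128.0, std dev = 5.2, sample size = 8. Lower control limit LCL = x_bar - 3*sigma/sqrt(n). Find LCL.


LCL = 128.0 - 3 * 5.2 / sqrt(8)

122.48


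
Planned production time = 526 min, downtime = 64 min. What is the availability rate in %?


Formula: Availability = (Planned Time - Downtime) / Planned Time * 100
Uptime = 526 - 64 = 462 min
Availability = 462 / 526 * 100 = 87.8%

87.8%


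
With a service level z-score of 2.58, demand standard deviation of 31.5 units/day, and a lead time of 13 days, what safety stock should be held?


Formula: SS = z * sigma_d * sqrt(LT)
sqrt(LT) = sqrt(13) = 3.6056
SS = 2.58 * 31.5 * 3.6056
SS = 293.0 units

293.0 units


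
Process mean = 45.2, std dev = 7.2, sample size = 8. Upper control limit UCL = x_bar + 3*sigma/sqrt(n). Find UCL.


UCL = 45.2 + 3 * 7.2 / sqrt(8)

52.84


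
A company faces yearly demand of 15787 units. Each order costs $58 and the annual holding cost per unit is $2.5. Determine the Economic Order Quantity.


Formula: EOQ = sqrt(2 * D * S / H)
Numerator: 2 * 15787 * 58 = 1831292
2DS/H = 1831292 / 2.5 = 732516.8
EOQ = sqrt(732516.8) = 855.9 units

855.9 units


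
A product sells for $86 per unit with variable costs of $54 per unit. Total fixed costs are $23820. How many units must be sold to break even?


Formula: BEQ = Fixed Costs / (Price - Variable Cost)
Contribution margin = $86 - $54 = $32/unit
BEQ = ceil($23820 / $32/unit) = ceil(744.38) = 745 units

745 units


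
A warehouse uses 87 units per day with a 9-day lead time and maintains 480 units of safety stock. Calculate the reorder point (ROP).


Formula: ROP = (Daily Demand * Lead Time) + Safety Stock
Demand during lead time = 87 * 9 = 783 units
ROP = 783 + 480 = 1263 units

1263 units


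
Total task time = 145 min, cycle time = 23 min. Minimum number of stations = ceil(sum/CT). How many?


Formula: N_min = ceil(Sum of Task Times / Cycle Time)
N_min = ceil(145 min / 23 min) = ceil(6.3043)
N_min = 7 stations

7


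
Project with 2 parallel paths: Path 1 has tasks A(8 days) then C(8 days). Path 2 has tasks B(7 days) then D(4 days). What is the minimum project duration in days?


Path 1 = 8 + 8 = 16 days
Path 2 = 7 + 4 = 11 days
Duration = max(16, 11) = 16 days

16 days


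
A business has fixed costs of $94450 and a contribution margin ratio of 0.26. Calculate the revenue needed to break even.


Formula: BER = Fixed Costs / Contribution Margin Ratio
BER = $94450 / 0.26
BER = $363269.23 (to the nearest cent)

$363269.23


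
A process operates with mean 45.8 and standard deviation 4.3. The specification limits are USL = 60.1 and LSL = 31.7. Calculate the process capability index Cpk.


Cpu = (60.1 - 45.8) / (3 * 4.3) = 1.11
Cpl = (45.8 - 31.7) / (3 * 4.3) = 1.09
Cpk = min(1.11, 1.09) = 1.09

1.09


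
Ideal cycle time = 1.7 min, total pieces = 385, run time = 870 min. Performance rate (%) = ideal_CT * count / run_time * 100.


Formula: Performance = (Ideal CT * Total Count) / Run Time * 100
Ideal output time = 1.7 * 385 = 654.5 min
Performance = 654.5 / 870 * 100 = 75.2%

75.2%


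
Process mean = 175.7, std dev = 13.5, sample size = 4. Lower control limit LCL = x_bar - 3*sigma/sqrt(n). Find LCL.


LCL = 175.7 - 3 * 13.5 / sqrt(4)

155.45


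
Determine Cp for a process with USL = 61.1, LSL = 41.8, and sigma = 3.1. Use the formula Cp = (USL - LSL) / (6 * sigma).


Cp = (61.1 - 41.8) / (6 * 3.1)

1.04


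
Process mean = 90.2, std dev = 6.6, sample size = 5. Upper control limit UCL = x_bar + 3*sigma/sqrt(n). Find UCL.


UCL = 90.2 + 3 * 6.6 / sqrt(5)

99.05


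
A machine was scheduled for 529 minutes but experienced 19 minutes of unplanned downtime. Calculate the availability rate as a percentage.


Formula: Availability = (Planned Time - Downtime) / Planned Time * 100
Uptime = 529 - 19 = 510 min
Availability = 510 / 529 * 100 = 96.4%

96.4%


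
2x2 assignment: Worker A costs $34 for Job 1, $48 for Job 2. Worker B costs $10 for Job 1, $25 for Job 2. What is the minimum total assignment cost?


Option 1: A->1 + B->2 = $34 + $25 = $59
Option 2: A->2 + B->1 = $48 + $10 = $58
Min cost = min($59, $58) = $58

$58


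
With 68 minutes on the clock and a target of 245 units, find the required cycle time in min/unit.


Formula: CT = Available Time / Number of Units
CT = 68 min / 245 units
CT = 0.28 min/unit

0.28 min/unit


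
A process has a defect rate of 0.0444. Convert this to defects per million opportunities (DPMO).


DPMO = defect_rate * 1000000 = 0.0444 * 1000000

44400


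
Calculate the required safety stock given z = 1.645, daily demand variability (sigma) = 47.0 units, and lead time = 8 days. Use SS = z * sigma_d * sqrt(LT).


Formula: SS = z * sigma_d * sqrt(LT)
sqrt(LT) = sqrt(8) = 2.8284
SS = 1.645 * 47.0 * 2.8284
SS = 218.7 units

218.7 units


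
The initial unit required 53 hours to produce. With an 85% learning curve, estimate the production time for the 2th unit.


Formula: T_n = T_1 * (learning_rate)^(log2(n)) where learning_rate = rate/100
Doublings = log2(2) = 1
T_n = 53 * 0.85^1
T_n = 53 * 0.85 = 45.1 hours

45.1 hours


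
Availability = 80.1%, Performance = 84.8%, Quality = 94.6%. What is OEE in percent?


Formula: OEE = Availability * Performance * Quality / 10000
A * P = 80.1% * 84.8% / 100 = 67.92%
OEE = 67.92% * 94.6% / 100 = 64.3%

64.3%


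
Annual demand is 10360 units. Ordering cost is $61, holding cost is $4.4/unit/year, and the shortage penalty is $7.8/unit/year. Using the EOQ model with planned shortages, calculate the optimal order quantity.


Formula: EOQ* = sqrt(2DS/H) * sqrt((H+P)/P)
Base EOQ = sqrt(2*10360*61/4.4) = 535.96 units
Correction = sqrt((4.4+7.8)/7.8) = 1.25064
EOQ* = 535.96 * 1.25064 = 670.3 units

670.3 units


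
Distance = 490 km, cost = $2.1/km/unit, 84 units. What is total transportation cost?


TC = dist * cost * units = 490 * 2.1 * 84 = $86436.00

$86436.00


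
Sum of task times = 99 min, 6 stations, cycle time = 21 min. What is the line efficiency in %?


Formula: Efficiency = Sum of Task Times / (N_stations * CT) * 100
Total station capacity = 6 stations * 21 min = 126 min
Efficiency = 99 / 126 * 100 = 78.6%

78.6%


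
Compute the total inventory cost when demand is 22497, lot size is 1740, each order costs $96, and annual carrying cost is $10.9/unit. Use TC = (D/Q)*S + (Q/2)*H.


TC = 22497/1740 * 96 + 1740/2 * 10.9

$10724.21


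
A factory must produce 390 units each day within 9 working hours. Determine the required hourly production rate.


Formula: Production Rate = Daily Demand / Available Hours
Rate = 390 units/day / 9 hours/day
Rate = 43.3 units/hour

43.3 units/hour


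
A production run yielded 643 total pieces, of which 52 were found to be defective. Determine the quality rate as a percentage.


Formula: Quality Rate = Good Pieces / Total Pieces * 100
Good pieces = 643 - 52 = 591
QR = 591 / 643 * 100 = 91.9%

91.9%


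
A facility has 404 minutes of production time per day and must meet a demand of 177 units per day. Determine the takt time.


Formula: Takt Time = Available Production Time / Customer Demand
Takt = 404 min/day / 177 units/day
Takt = 2.28 min/unit

2.28 min/unit


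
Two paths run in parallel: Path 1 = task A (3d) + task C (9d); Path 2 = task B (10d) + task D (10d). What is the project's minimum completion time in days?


Path 1 = 3 + 9 = 12 days
Path 2 = 10 + 10 = 20 days
Duration = max(12, 20) = 20 days

20 days


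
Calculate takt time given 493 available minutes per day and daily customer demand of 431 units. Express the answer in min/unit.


Formula: Takt Time = Available Production Time / Customer Demand
Takt = 493 min/day / 431 units/day
Takt = 1.14 min/unit

1.14 min/unit


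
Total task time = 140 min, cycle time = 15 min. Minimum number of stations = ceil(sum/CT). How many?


Formula: N_min = ceil(Sum of Task Times / Cycle Time)
N_min = ceil(140 min / 15 min) = ceil(9.3333)
N_min = 10 stations

10


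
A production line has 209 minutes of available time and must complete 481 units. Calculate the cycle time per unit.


Formula: CT = Available Time / Number of Units
CT = 209 min / 481 units
CT = 0.43 min/unit

0.43 min/unit


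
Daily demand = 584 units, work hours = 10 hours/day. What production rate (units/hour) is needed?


Formula: Production Rate = Daily Demand / Available Hours
Rate = 584 units/day / 10 hours/day
Rate = 58.4 units/hour

58.4 units/hour


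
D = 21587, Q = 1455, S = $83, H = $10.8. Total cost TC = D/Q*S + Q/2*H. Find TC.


TC = 21587/1455 * 83 + 1455/2 * 10.8

$9088.42


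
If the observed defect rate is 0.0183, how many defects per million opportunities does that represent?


DPMO = defect_rate * 1000000 = 0.0183 * 1000000

18300


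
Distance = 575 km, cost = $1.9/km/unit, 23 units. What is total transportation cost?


TC = dist * cost * units = 575 * 1.9 * 23 = $25127.50

$25127.50


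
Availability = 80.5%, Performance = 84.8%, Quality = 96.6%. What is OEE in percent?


Formula: OEE = Availability * Performance * Quality / 10000
A * P = 80.5% * 84.8% / 100 = 68.26%
OEE = 68.26% * 96.6% / 100 = 65.9%

65.9%


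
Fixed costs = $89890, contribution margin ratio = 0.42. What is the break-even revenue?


Formula: BER = Fixed Costs / Contribution Margin Ratio
BER = $89890 / 0.42
BER = $214023.81 (to the nearest cent)

$214023.81


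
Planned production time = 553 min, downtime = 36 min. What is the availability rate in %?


Formula: Availability = (Planned Time - Downtime) / Planned Time * 100
Uptime = 553 - 36 = 517 min
Availability = 517 / 553 * 100 = 93.5%

93.5%


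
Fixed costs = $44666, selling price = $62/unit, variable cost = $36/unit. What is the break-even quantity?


Formula: BEQ = Fixed Costs / (Price - Variable Cost)
Contribution margin = $62 - $36 = $26/unit
BEQ = ceil($44666 / $26/unit) = ceil(1717.92) = 1718 units

1718 units


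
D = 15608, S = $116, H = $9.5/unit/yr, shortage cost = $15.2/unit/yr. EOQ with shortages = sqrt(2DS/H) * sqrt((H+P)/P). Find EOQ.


Formula: EOQ* = sqrt(2DS/H) * sqrt((H+P)/P)
Base EOQ = sqrt(2*15608*116/9.5) = 617.38 units
Correction = sqrt((9.5+15.2)/15.2) = 1.27475
EOQ* = 617.38 * 1.27475 = 787.0 units

787.0 units


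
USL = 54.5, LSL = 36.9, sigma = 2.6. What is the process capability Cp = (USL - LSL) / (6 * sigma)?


Cp = (54.5 - 36.9) / (6 * 2.6)

1.13


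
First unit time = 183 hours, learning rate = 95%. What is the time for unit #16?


Formula: T_n = T_1 * (learning_rate)^(log2(n)) where learning_rate = rate/100
Doublings = log2(16) = 4
T_n = 183 * 0.95^4
T_n = 183 * 0.8145 = 149.1 hours

149.1 hours


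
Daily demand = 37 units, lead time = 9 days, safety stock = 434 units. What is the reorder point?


Formula: ROP = (Daily Demand * Lead Time) + Safety Stock
Demand during lead time = 37 * 9 = 333 units
ROP = 333 + 434 = 767 units

767 units


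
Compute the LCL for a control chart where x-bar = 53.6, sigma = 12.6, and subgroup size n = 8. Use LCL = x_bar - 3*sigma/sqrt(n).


LCL = 53.6 - 3 * 12.6 / sqrt(8)

40.24


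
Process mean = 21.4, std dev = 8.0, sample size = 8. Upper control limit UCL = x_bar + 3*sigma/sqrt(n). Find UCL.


UCL = 21.4 + 3 * 8.0 / sqrt(8)

29.89


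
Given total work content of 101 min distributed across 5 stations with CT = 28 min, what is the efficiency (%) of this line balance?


Formula: Efficiency = Sum of Task Times / (N_stations * CT) * 100
Total station capacity = 5 stations * 28 min = 140 min
Efficiency = 101 / 140 * 100 = 72.1%

72.1%


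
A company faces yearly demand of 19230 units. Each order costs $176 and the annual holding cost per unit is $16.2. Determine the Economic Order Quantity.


Formula: EOQ = sqrt(2 * D * S / H)
Numerator: 2 * 19230 * 176 = 6768960
2DS/H = 6768960 / 16.2 = 417837.0
EOQ = sqrt(417837.0) = 646.4 units

646.4 units


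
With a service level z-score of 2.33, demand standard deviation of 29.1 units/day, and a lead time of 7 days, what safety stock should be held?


Formula: SS = z * sigma_d * sqrt(LT)
sqrt(LT) = sqrt(7) = 2.6458
SS = 2.33 * 29.1 * 2.6458
SS = 179.4 units

179.4 units


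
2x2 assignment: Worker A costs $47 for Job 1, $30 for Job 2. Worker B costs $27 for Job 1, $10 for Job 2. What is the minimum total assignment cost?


Option 1: A->1 + B->2 = $47 + $10 = $57
Option 2: A->2 + B->1 = $30 + $27 = $57
Min cost = min($57, $57) = $57

$57


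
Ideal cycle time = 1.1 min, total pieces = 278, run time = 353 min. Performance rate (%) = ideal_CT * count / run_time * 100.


Formula: Performance = (Ideal CT * Total Count) / Run Time * 100
Ideal output time = 1.1 * 278 = 305.8 min
Performance = 305.8 / 353 * 100 = 86.6%

86.6%


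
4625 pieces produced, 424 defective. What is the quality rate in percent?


Formula: Quality Rate = Good Pieces / Total Pieces * 100
Good pieces = 4625 - 424 = 4201
QR = 4201 / 4625 * 100 = 90.8%

90.8%


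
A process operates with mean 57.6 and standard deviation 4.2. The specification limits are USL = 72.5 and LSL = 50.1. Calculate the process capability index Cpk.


Cpu = (72.5 - 57.6) / (3 * 4.2) = 1.18
Cpl = (57.6 - 50.1) / (3 * 4.2) = 0.6
Cpk = min(1.18, 0.6) = 0.6

0.6


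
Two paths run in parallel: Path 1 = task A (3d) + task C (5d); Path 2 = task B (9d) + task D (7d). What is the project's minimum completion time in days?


Path 1 = 3 + 5 = 8 days
Path 2 = 9 + 7 = 16 days
Duration = max(8, 16) = 16 days

16 days


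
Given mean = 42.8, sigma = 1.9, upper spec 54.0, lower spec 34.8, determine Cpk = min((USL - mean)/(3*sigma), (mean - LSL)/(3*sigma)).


Cpu = (54.0 - 42.8) / (3 * 1.9) = 1.96
Cpl = (42.8 - 34.8) / (3 * 1.9) = 1.4
Cpk = min(1.96, 1.4) = 1.4

1.4


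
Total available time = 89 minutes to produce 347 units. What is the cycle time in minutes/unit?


Formula: CT = Available Time / Number of Units
CT = 89 min / 347 units
CT = 0.26 min/unit

0.26 min/unit


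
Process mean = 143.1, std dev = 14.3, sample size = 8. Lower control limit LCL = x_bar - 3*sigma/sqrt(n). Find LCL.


LCL = 143.1 - 3 * 14.3 / sqrt(8)

127.93


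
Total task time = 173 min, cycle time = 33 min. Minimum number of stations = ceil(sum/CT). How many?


Formula: N_min = ceil(Sum of Task Times / Cycle Time)
N_min = ceil(173 min / 33 min) = ceil(5.2424)
N_min = 6 stations

6


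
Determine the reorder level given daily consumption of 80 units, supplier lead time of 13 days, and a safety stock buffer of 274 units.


Formula: ROP = (Daily Demand * Lead Time) + Safety Stock
Demand during lead time = 80 * 13 = 1040 units
ROP = 1040 + 274 = 1314 units

1314 units


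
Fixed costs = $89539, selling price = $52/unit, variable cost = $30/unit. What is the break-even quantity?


Formula: BEQ = Fixed Costs / (Price - Variable Cost)
Contribution margin = $52 - $30 = $22/unit
BEQ = ceil($89539 / $22/unit) = ceil(4069.95) = 4070 units

4070 units


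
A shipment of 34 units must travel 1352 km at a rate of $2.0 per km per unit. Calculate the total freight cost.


TC = dist * cost * units = 1352 * 2.0 * 34 = $91936.00

$91936.00


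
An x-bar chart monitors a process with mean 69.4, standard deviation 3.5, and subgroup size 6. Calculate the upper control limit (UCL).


UCL = 69.4 + 3 * 3.5 / sqrt(6)

73.69


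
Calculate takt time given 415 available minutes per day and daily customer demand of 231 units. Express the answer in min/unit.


Formula: Takt Time = Available Production Time / Customer Demand
Takt = 415 min/day / 231 units/day
Takt = 1.8 min/unit

1.8 min/unit


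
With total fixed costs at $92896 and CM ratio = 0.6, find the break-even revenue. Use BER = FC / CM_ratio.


Formula: BER = Fixed Costs / Contribution Margin Ratio
BER = $92896 / 0.6
BER = $154826.67 (to the nearest cent)

$154826.67


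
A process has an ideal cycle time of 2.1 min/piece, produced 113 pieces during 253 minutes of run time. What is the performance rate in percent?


Formula: Performance = (Ideal CT * Total Count) / Run Time * 100
Ideal output time = 2.1 * 113 = 237.3 min
Performance = 237.3 / 253 * 100 = 93.8%

93.8%


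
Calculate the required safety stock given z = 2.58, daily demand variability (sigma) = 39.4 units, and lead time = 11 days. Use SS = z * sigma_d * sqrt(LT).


Formula: SS = z * sigma_d * sqrt(LT)
sqrt(LT) = sqrt(11) = 3.3166
SS = 2.58 * 39.4 * 3.3166
SS = 337.1 units

337.1 units


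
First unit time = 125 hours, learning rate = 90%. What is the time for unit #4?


Formula: T_n = T_1 * (learning_rate)^(log2(n)) where learning_rate = rate/100
Doublings = log2(4) = 2
T_n = 125 * 0.9^2
T_n = 125 * 0.81 = 101.3 hours

101.3 hours


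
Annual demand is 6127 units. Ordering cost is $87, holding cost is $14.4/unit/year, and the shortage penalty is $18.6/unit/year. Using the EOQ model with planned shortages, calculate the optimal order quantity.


Formula: EOQ* = sqrt(2DS/H) * sqrt((H+P)/P)
Base EOQ = sqrt(2*6127*87/14.4) = 272.09 units
Correction = sqrt((14.4+18.6)/18.6) = 1.33199
EOQ* = 272.09 * 1.33199 = 362.4 units

362.4 units


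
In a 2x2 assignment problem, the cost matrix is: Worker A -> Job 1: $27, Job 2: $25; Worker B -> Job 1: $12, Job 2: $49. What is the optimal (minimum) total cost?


Option 1: A->1 + B->2 = $27 + $49 = $76
Option 2: A->2 + B->1 = $25 + $12 = $37
Min cost = min($76, $37) = $37

$37


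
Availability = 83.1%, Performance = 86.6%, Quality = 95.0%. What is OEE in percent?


Formula: OEE = Availability * Performance * Quality / 10000
A * P = 83.1% * 86.6% / 100 = 71.96%
OEE = 71.96% * 95.0% / 100 = 68.4%

68.4%


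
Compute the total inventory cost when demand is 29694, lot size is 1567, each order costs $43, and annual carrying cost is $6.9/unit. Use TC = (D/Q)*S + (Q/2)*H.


TC = 29694/1567 * 43 + 1567/2 * 6.9

$6220.98


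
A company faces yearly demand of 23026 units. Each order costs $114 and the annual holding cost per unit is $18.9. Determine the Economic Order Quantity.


Formula: EOQ = sqrt(2 * D * S / H)
Numerator: 2 * 23026 * 114 = 5249928
2DS/H = 5249928 / 18.9 = 277774.0
EOQ = sqrt(277774.0) = 527.0 units

527.0 units


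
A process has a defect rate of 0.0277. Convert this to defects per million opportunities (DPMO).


DPMO = defect_rate * 1000000 = 0.0277 * 1000000

27700


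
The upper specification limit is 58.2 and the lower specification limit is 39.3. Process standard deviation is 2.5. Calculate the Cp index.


Cp = (58.2 - 39.3) / (6 * 2.5)

1.26


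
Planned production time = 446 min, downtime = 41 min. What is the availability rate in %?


Formula: Availability = (Planned Time - Downtime) / Planned Time * 100
Uptime = 446 - 41 = 405 min
Availability = 405 / 446 * 100 = 90.8%

90.8%


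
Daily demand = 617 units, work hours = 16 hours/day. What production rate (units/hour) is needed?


Formula: Production Rate = Daily Demand / Available Hours
Rate = 617 units/day / 16 hours/day
Rate = 38.6 units/hour

38.6 units/hour


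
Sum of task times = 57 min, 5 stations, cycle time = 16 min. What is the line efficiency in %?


Formula: Efficiency = Sum of Task Times / (N_stations * CT) * 100
Total station capacity = 5 stations * 16 min = 80 min
Efficiency = 57 / 80 * 100 = 71.3%

71.3%


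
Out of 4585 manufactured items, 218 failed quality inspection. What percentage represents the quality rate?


Formula: Quality Rate = Good Pieces / Total Pieces * 100
Good pieces = 4585 - 218 = 4367
QR = 4367 / 4585 * 100 = 95.2%

95.2%


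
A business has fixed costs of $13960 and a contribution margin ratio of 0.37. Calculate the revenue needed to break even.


Formula: BER = Fixed Costs / Contribution Margin Ratio
BER = $13960 / 0.37
BER = $37729.73 (to the nearest cent)

$37729.73


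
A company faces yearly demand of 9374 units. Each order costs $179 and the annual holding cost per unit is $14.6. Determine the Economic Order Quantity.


Formula: EOQ = sqrt(2 * D * S / H)
Numerator: 2 * 9374 * 179 = 3355892
2DS/H = 3355892 / 14.6 = 229855.6
EOQ = sqrt(229855.6) = 479.4 units

479.4 units


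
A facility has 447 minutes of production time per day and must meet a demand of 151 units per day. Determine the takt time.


Formula: Takt Time = Available Production Time / Customer Demand
Takt = 447 min/day / 151 units/day
Takt = 2.96 min/unit

2.96 min/unit


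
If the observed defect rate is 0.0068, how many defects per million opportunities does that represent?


DPMO = defect_rate * 1000000 = 0.0068 * 1000000

6800


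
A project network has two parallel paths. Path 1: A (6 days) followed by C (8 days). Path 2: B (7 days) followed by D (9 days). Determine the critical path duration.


Path 1 = 6 + 8 = 14 days
Path 2 = 7 + 9 = 16 days
Duration = max(14, 16) = 16 days

16 days


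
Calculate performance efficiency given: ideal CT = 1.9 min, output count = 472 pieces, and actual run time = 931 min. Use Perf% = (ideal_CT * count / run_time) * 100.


Formula: Performance = (Ideal CT * Total Count) / Run Time * 100
Ideal output time = 1.9 * 472 = 896.8 min
Performance = 896.8 / 931 * 100 = 96.3%

96.3%


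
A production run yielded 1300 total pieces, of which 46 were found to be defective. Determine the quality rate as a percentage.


Formula: Quality Rate = Good Pieces / Total Pieces * 100
Good pieces = 1300 - 46 = 1254
QR = 1254 / 1300 * 100 = 96.5%

96.5%


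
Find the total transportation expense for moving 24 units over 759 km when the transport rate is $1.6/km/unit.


TC = dist * cost * units = 759 * 1.6 * 24 = $29145.60

$29145.60


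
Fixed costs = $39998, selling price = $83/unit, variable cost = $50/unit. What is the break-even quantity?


Formula: BEQ = Fixed Costs / (Price - Variable Cost)
Contribution margin = $83 - $50 = $33/unit
BEQ = ceil($39998 / $33/unit) = ceil(1212.06) = 1213 units

1213 units


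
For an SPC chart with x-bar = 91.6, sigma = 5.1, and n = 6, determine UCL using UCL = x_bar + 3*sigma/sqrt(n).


UCL = 91.6 + 3 * 5.1 / sqrt(6)

97.85


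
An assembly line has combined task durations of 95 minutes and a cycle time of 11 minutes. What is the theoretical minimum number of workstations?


Formula: N_min = ceil(Sum of Task Times / Cycle Time)
N_min = ceil(95 min / 11 min) = ceil(8.6364)
N_min = 9 stations

9


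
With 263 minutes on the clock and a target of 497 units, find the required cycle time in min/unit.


Formula: CT = Available Time / Number of Units
CT = 263 min / 497 units
CT = 0.53 min/unit

0.53 min/unit


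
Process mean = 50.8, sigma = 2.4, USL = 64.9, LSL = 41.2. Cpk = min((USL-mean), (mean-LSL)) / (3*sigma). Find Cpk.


Cpu = (64.9 - 50.8) / (3 * 2.4) = 1.96
Cpl = (50.8 - 41.2) / (3 * 2.4) = 1.33
Cpk = min(1.96, 1.33) = 1.33

1.33


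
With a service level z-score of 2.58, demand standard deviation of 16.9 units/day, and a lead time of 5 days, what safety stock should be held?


Formula: SS = z * sigma_d * sqrt(LT)
sqrt(LT) = sqrt(5) = 2.2361
SS = 2.58 * 16.9 * 2.2361
SS = 97.5 units

97.5 units


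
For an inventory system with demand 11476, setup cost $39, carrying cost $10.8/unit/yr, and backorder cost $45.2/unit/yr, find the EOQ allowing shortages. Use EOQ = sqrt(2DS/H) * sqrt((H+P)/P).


Formula: EOQ* = sqrt(2DS/H) * sqrt((H+P)/P)
Base EOQ = sqrt(2*11476*39/10.8) = 287.89 units
Correction = sqrt((10.8+45.2)/45.2) = 1.11308
EOQ* = 287.89 * 1.11308 = 320.4 units

320.4 units
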